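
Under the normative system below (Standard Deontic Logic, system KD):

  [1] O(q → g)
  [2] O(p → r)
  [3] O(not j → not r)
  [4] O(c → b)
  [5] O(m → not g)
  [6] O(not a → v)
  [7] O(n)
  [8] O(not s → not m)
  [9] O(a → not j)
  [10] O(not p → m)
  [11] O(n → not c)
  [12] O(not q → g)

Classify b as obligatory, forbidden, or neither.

Premise 4 is O(c → b), but O(c) is not derivable from the premises, so it does not yield O(b).
No premise or chain of K-axiom applications forces O(b), and none forces O(not b). So b is neither obligatory nor forbidden under these norms.

Neither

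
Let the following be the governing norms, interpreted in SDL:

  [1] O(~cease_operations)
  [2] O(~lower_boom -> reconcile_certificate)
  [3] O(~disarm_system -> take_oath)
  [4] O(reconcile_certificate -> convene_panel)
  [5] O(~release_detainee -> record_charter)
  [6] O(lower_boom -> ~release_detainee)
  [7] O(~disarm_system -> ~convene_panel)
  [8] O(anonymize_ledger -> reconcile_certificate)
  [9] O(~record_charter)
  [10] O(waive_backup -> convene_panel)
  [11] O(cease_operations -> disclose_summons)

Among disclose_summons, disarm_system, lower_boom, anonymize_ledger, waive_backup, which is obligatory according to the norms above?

Premise 9 states O(~record_charter) outright.
The contrapositive of premise 5 (O(~release_detainee -> record_charter)) is O(~record_charter -> release_detainee), and O(~record_charter) is already established, so O(release_detainee).
Premise 6 is O(lower_boom -> ~release_detainee); contrapositively O(release_detainee -> ~lower_boom). Since O(release_detainee) holds, K gives O(~lower_boom).
Premise 2 is O(~lower_boom -> reconcile_certificate); since O(~lower_boom), deontic closure gives O(reconcile_certificate).
From O(reconcile_certificate) and premise 4, O(reconcile_certificate -> convene_panel), we obtain O(convene_panel).
Premise 7, O(~disarm_system -> ~convene_panel), contraposes to O(convene_panel -> disarm_system); with O(convene_panel) we get O(disarm_system).
So O(disarm_system) holds — disarm_system is obligatory. None of the other listed options is made obligatory by any chain of premises.

disarm_system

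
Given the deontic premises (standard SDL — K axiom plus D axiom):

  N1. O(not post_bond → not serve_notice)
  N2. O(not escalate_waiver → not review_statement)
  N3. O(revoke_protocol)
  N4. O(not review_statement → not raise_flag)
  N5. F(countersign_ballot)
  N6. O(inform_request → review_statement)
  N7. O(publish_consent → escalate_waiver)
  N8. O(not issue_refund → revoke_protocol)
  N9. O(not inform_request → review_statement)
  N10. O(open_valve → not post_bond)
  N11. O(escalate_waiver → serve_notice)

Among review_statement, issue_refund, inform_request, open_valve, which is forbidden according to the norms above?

open_valve

By case analysis on not inform_request: premise 9 gives O(not inform_request → review_statement) and premise 6 gives O(inform_request → review_statement), so O(review_statement) either way.
The contrapositive of premise 2 (O(not escalate_waiver → not review_statement)) is O(review_statement → escalate_waiver), and O(review_statement) is already established, so O(escalate_waiver).
With premise 11, O(escalate_waiver → serve_notice), the K-axiom yields O(serve_notice).
Premise 1, O(not post_bond → not serve_notice), contraposes to O(serve_notice → post_bond); with O(serve_notice) we get O(post_bond).
Premise 10 is O(open_valve → not post_bond); contrapositively O(post_bond → not open_valve). Since O(post_bond) holds, K gives O(not open_valve).
So O(not open_valve) holds, i.e. open_valve is forbidden. None of the other listed options is forbidden under the premises.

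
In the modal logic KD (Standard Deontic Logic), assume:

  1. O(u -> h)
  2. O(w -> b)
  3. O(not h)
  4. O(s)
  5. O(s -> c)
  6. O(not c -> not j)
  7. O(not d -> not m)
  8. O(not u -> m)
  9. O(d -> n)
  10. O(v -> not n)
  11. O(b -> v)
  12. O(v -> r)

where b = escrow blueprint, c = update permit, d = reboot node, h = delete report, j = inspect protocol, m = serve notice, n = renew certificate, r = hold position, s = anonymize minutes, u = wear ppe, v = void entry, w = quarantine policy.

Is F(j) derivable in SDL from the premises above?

Premise 6 is O(not c -> not j), but O(not c) is not derivable from the premises, so it does not yield O(not j).
No other premise forces O(not j). An ideal world satisfying every premise can still have j true, so F(j) is not derivable.

No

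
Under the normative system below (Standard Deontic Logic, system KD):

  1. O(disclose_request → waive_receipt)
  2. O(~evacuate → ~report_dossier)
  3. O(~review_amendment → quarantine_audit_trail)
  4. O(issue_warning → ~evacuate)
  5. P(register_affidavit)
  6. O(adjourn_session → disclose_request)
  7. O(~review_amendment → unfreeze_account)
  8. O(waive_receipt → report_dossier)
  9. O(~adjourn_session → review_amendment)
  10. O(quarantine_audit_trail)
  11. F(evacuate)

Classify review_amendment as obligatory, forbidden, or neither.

Premise 11, F(evacuate), is equivalent to O(~evacuate).
Premise 2 is O(~evacuate → ~report_dossier); since O(~evacuate), deontic closure gives O(~report_dossier).
The contrapositive of premise 8 (O(waive_receipt → report_dossier)) is O(~report_dossier → ~waive_receipt), and O(~report_dossier) is already established, so O(~waive_receipt).
Premise 1, O(disclose_request → waive_receipt), contraposes to O(~waive_receipt → ~disclose_request); with O(~waive_receipt) we get O(~disclose_request).
Premise 6 is O(adjourn_session → disclose_request); contrapositively O(~disclose_request → ~adjourn_session). Since O(~disclose_request) holds, K gives O(~adjourn_session).
Premise 9 is O(~adjourn_session → review_amendment); since O(~adjourn_session), deontic closure gives O(review_amendment).
Premises 3, 4, 5, 7, 10 do not contribute to this derivation.
Hence review_amendment is obligatory.

Obligatory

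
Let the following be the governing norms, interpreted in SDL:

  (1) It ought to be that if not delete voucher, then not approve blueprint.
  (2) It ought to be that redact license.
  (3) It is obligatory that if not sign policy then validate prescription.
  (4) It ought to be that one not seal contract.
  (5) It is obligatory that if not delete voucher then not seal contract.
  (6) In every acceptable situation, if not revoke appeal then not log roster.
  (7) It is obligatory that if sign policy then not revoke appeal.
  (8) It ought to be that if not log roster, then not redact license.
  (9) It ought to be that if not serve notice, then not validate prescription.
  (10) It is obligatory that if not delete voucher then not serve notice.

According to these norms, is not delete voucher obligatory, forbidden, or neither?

Forbidden

Premise 2 states O(redact_license) outright.
The contrapositive of premise 8 (O(¬log_roster → ¬redact_license)) is O(redact_license → log_roster), and O(redact_license) is already established, so O(log_roster).
Premise 6 is O(¬revoke_appeal → ¬log_roster); contrapositively O(log_roster → revoke_appeal). Since O(log_roster) holds, K gives O(revoke_appeal).
Premise 7, O(sign_policy → ¬revoke_appeal), contraposes to O(revoke_appeal → ¬sign_policy); with O(revoke_appeal) we get O(¬sign_policy).
With premise 3, O(¬sign_policy → validate_prescription), the K-axiom yields O(validate_prescription).
Premise 9 is O(¬serve_notice → ¬validate_prescription); contrapositively O(validate_prescription → serve_notice). Since O(validate_prescription) holds, K gives O(serve_notice).
The contrapositive of premise 10 (O(¬delete_voucher → ¬serve_notice)) is O(serve_notice → delete_voucher), and O(serve_notice) is already established, so O(delete_voucher).
Premises 1, 4, 5 do not contribute to this derivation.
Thus O(delete_voucher), which is F(¬delete_voucher): ¬delete_voucher is forbidden.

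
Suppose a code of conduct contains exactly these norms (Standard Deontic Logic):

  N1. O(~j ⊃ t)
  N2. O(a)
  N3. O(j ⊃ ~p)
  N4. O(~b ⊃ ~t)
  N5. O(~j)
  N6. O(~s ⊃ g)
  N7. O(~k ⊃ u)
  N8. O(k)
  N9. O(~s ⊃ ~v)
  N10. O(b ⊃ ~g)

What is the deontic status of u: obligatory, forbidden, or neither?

Premise 7 is O(~k ⊃ u), but O(~k) is not derivable from the premises, so it does not yield O(u).
No premise or chain of K-axiom applications forces O(u), and none forces O(~u). So u is neither obligatory nor forbidden under these norms.

Neither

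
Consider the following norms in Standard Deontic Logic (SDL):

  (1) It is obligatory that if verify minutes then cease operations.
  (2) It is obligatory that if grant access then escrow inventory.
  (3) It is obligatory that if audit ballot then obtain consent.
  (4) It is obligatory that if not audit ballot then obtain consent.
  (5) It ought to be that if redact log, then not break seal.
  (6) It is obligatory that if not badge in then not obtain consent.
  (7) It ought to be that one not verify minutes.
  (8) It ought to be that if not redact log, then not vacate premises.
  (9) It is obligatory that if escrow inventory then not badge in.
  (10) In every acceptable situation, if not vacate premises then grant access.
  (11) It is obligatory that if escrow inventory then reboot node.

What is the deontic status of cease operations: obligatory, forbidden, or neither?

Neither

Premise 1 is O(verify_minutes → cease_operations), but O(verify_minutes) is not derivable from the premises, so it does not yield O(cease_operations).
No premise or chain of K-axiom applications forces O(cease_operations), and none forces O(¬cease_operations). So cease_operations is neither obligatory nor forbidden under these norms.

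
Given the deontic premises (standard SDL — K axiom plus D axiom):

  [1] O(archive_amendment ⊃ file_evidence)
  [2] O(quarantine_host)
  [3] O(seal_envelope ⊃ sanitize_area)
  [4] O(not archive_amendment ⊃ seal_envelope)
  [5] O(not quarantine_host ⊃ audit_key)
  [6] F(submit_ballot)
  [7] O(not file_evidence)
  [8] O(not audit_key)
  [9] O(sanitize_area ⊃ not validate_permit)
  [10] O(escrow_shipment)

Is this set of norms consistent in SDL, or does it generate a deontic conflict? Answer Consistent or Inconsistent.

Premise 5 is O(not quarantine_host ⊃ audit_key), but O(not quarantine_host) is not derivable from the premises, so it does not yield O(audit_key).
So O(audit_key) is not derivable, and the apparent clash with O(not audit_key) does not arise.
A world satisfying every obligation exists (e.g. archive_amendment=false, audit_key=false, escrow_shipment=true, file_evidence=false, quarantine_host=true, sanitize_area=true, seal_envelope=true, submit_ballot=false, validate_permit=false); no atom is both obligatory and forbidden, so the set is consistent.

Consistent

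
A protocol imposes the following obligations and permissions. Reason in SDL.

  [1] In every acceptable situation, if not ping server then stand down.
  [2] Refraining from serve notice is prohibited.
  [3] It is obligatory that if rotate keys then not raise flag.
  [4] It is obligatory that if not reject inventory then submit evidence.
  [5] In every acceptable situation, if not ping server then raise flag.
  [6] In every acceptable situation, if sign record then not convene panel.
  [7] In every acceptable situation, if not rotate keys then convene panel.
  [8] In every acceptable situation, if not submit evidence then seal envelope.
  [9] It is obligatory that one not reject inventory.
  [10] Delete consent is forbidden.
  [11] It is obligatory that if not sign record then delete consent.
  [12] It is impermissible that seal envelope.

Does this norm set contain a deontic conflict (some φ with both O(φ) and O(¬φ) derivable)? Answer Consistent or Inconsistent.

Premise 8 is O(¬submit_evidence → seal_envelope), but O(¬submit_evidence) is not derivable from the premises, so it does not yield O(seal_envelope).
So O(seal_envelope) is not derivable, and the apparent clash with O(¬seal_envelope) does not arise.
A world satisfying every obligation exists (e.g. convene_panel=false, delete_consent=false, ping_server=true, raise_flag=false, reject_inventory=false, rotate_keys=true, seal_envelope=false, serve_notice=true, sign_record=true, stand_down=false, submit_evidence=true); no atom is both obligatory and forbidden, so the set is consistent.

Consistent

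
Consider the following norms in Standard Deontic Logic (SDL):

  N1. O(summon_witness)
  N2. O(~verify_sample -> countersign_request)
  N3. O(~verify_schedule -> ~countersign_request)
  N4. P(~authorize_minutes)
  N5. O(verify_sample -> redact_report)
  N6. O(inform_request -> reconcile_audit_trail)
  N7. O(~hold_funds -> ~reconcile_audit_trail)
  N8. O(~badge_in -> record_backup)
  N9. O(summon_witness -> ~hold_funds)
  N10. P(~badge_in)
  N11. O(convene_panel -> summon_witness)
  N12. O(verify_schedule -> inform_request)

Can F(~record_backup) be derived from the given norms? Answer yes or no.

Premise 8 is O(~badge_in -> record_backup), but O(~badge_in) is not derivable from the premises (the permission P(~badge_in) asserts only ~O(badge_in), not O(~badge_in)), so it does not yield O(record_backup).
No other premise forces O(record_backup). An ideal world satisfying every premise can still have ~record_backup true, so F(~record_backup) is not derivable.

No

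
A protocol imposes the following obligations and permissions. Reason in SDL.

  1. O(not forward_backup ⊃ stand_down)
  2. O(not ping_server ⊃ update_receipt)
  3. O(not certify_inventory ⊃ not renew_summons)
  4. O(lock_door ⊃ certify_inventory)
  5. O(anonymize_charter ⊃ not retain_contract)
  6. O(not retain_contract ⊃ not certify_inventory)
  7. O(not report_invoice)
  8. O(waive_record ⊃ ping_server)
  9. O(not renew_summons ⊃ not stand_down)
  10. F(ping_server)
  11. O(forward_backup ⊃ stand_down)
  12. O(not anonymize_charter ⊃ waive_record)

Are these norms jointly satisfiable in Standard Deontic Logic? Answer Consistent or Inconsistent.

Inconsistent

By case analysis on forward_backup: premise 11 gives O(forward_backup ⊃ stand_down) and premise 1 gives O(not forward_backup ⊃ stand_down), so O(stand_down) either way.
Premise 9, O(not renew_summons ⊃ not stand_down), contraposes to O(stand_down ⊃ renew_summons); with O(stand_down) we get O(renew_summons).
The contrapositive of premise 3 (O(not certify_inventory ⊃ not renew_summons)) is O(renew_summons ⊃ certify_inventory), and O(renew_summons) is already established, so O(certify_inventory).
Premise 6, O(not retain_contract ⊃ not certify_inventory), contraposes to O(certify_inventory ⊃ retain_contract); with O(certify_inventory) we get O(retain_contract).
Premise 5 is O(anonymize_charter ⊃ not retain_contract); contrapositively O(retain_contract ⊃ not anonymize_charter). Since O(retain_contract) holds, K gives O(not anonymize_charter).
Applying K to premise 12 (O(not anonymize_charter ⊃ waive_record)) and O(not anonymize_charter) yields O(waive_record).
From O(waive_record) and premise 8, O(waive_record ⊃ ping_server), we obtain O(ping_server).
However, F(ping_server) at premise 10 amounts to O(not ping_server).
We now have both O(ping_server) and O(not ping_server) — ping_server is simultaneously obligatory and forbidden, violating the D-axiom.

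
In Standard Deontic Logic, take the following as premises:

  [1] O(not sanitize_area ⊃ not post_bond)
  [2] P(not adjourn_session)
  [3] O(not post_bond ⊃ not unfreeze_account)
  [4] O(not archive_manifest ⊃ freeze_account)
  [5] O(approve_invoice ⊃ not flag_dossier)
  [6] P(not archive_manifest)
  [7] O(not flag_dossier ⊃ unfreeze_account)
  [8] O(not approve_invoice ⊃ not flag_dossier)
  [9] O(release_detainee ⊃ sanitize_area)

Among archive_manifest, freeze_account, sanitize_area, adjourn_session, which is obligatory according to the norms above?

Premises 8 and 5 cover both cases: O(not approve_invoice ⊃ not flag_dossier) and O(approve_invoice ⊃ not flag_dossier). Since not approve_invoice ∨ approve_invoice is a tautology, O(not flag_dossier) follows.
Premise 7 is O(not flag_dossier ⊃ unfreeze_account); since O(not flag_dossier), deontic closure gives O(unfreeze_account).
Premise 3 is O(not post_bond ⊃ not unfreeze_account); contrapositively O(unfreeze_account ⊃ post_bond). Since O(unfreeze_account) holds, K gives O(post_bond).
The contrapositive of premise 1 (O(not sanitize_area ⊃ not post_bond)) is O(post_bond ⊃ sanitize_area), and O(post_bond) is already established, so O(sanitize_area).
So O(sanitize_area) holds — sanitize_area is obligatory. None of the other listed options is made obligatory by any chain of premises.

sanitize_area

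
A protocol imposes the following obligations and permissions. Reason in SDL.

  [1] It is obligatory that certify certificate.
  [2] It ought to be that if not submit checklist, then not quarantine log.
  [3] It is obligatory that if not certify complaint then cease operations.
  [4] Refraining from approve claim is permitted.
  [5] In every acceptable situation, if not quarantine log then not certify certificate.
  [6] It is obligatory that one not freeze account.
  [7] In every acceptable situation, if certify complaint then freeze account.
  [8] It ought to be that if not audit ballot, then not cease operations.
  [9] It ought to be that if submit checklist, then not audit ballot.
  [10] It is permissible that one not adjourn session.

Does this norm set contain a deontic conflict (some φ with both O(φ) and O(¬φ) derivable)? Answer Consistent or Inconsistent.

From premise 1 we have O(certify_certificate).
The contrapositive of premise 5 (O(¬quarantine_log → ¬certify_certificate)) is O(certify_certificate → quarantine_log), and O(certify_certificate) is already established, so O(quarantine_log).
Premise 2, O(¬submit_checklist → ¬quarantine_log), contraposes to O(quarantine_log → submit_checklist); with O(quarantine_log) we get O(submit_checklist).
With premise 9, O(submit_checklist → ¬audit_ballot), the K-axiom yields O(¬audit_ballot).
Applying K to premise 8 (O(¬audit_ballot → ¬cease_operations)) and O(¬audit_ballot) yields O(¬cease_operations).
Premise 3, O(¬certify_complaint → cease_operations), contraposes to O(¬cease_operations → certify_complaint); with O(¬cease_operations) we get O(certify_complaint).
Applying K to premise 7 (O(certify_complaint → freeze_account)) and O(certify_complaint) yields O(freeze_account).
Yet premise 6 states O(¬freeze_account).
We now have both O(freeze_account) and O(¬freeze_account) — freeze_account is simultaneously obligatory and forbidden, violating the D-axiom.

Inconsistent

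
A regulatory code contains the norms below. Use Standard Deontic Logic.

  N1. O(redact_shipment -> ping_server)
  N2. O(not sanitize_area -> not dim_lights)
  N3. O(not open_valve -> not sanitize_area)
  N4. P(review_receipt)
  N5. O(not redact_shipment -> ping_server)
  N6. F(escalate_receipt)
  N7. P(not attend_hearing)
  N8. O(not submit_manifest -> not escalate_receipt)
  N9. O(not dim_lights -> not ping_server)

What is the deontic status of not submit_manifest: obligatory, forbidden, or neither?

Premise 8 is O(not submit_manifest -> not escalate_receipt); even if O(not escalate_receipt) held, inferring O(not submit_manifest) would be affirming the consequent — invalid.
No premise or chain of K-axiom applications forces O(not submit_manifest), and none forces O(submit_manifest). So not submit_manifest is neither obligatory nor forbidden under these norms.

Neither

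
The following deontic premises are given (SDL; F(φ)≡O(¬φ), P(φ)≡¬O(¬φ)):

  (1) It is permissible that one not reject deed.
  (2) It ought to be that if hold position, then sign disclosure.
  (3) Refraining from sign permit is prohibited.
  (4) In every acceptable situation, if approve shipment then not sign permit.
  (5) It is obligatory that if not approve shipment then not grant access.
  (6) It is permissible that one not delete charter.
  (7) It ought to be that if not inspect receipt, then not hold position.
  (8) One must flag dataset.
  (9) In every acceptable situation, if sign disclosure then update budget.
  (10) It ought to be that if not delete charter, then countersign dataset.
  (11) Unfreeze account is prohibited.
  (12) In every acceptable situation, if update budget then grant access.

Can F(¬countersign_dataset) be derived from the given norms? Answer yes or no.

No

Premise 10 is O(¬delete_charter → countersign_dataset), but O(¬delete_charter) is not derivable from the premises (the permission P(¬delete_charter) asserts only ¬O(delete_charter), not O(¬delete_charter)), so it does not yield O(countersign_dataset).
No other premise forces O(countersign_dataset). An ideal world satisfying every premise can still have ¬countersign_dataset true, so F(¬countersign_dataset) is not derivable.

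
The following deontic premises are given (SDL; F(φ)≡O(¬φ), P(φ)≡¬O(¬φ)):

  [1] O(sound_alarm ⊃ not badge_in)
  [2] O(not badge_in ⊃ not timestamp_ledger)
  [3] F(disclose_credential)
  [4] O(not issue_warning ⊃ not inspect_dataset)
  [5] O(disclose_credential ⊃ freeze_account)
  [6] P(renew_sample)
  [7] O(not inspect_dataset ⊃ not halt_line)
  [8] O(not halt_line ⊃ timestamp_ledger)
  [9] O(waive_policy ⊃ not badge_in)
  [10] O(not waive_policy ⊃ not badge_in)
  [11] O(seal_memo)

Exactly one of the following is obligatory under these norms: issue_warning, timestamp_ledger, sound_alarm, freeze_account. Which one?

Premises 10 and 9 cover both cases: O(not waive_policy ⊃ not badge_in) and O(waive_policy ⊃ not badge_in). Since not waive_policy ∨ waive_policy is a tautology, O(not badge_in) follows.
With premise 2, O(not badge_in ⊃ not timestamp_ledger), the K-axiom yields O(not timestamp_ledger).
Premise 8 is O(not halt_line ⊃ timestamp_ledger); contrapositively O(not timestamp_ledger ⊃ halt_line). Since O(not timestamp_ledger) holds, K gives O(halt_line).
The contrapositive of premise 7 (O(not inspect_dataset ⊃ not halt_line)) is O(halt_line ⊃ inspect_dataset), and O(halt_line) is already established, so O(inspect_dataset).
Premise 4, O(not issue_warning ⊃ not inspect_dataset), contraposes to O(inspect_dataset ⊃ issue_warning); with O(inspect_dataset) we get O(issue_warning).
So O(issue_warning) holds — issue_warning is obligatory. None of the other listed options is made obligatory by any chain of premises.

issue_warning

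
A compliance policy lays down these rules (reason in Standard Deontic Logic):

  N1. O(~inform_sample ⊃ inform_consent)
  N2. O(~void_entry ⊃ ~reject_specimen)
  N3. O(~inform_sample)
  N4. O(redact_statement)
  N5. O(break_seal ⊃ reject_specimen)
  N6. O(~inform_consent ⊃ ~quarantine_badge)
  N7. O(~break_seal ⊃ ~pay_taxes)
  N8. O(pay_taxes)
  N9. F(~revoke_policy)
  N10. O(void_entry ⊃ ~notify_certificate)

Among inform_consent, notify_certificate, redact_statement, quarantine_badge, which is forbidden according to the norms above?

Premise 8 states O(pay_taxes) outright.
Premise 7, O(~break_seal ⊃ ~pay_taxes), contraposes to O(pay_taxes ⊃ break_seal); with O(pay_taxes) we get O(break_seal).
With premise 5, O(break_seal ⊃ reject_specimen), the K-axiom yields O(reject_specimen).
Premise 2 is O(~void_entry ⊃ ~reject_specimen); contrapositively O(reject_specimen ⊃ void_entry). Since O(reject_specimen) holds, K gives O(void_entry).
From O(void_entry) and premise 10, O(void_entry ⊃ ~notify_certificate), we obtain O(~notify_certificate).
So O(~notify_certificate) holds, i.e. notify_certificate is forbidden. None of the other listed options is forbidden under the premises.

notify_certificate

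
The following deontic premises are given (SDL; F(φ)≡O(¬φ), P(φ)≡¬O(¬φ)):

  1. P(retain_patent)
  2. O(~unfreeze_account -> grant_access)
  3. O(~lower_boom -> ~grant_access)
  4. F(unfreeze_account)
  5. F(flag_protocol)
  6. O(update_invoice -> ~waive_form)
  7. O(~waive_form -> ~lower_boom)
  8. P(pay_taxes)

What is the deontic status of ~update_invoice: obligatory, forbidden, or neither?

Obligatory

Premise 4, F(unfreeze_account), is equivalent to O(~unfreeze_account).
With premise 2, O(~unfreeze_account -> grant_access), the K-axiom yields O(grant_access).
The contrapositive of premise 3 (O(~lower_boom -> ~grant_access)) is O(grant_access -> lower_boom), and O(grant_access) is already established, so O(lower_boom).
The contrapositive of premise 7 (O(~waive_form -> ~lower_boom)) is O(lower_boom -> waive_form), and O(lower_boom) is already established, so O(waive_form).
The contrapositive of premise 6 (O(update_invoice -> ~waive_form)) is O(waive_form -> ~update_invoice), and O(waive_form) is already established, so O(~update_invoice).
Premises 1, 5, 8 do not contribute to this derivation.
Hence ~update_invoice is obligatory.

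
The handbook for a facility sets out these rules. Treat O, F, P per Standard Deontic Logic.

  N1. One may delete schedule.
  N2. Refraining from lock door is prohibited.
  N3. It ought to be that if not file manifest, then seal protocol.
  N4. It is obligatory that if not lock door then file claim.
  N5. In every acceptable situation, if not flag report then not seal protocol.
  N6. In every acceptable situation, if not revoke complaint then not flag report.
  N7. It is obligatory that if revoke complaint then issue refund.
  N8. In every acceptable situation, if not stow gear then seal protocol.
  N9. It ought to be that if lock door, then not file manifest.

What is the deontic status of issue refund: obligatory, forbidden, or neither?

Premise 2 is F(¬lock_door), i.e. O(lock_door).
Premise 9 is O(lock_door → ¬file_manifest); since O(lock_door), deontic closure gives O(¬file_manifest).
Premise 3 is O(¬file_manifest → seal_protocol); since O(¬file_manifest), deontic closure gives O(seal_protocol).
The contrapositive of premise 5 (O(¬flag_report → ¬seal_protocol)) is O(seal_protocol → flag_report), and O(seal_protocol) is already established, so O(flag_report).
Premise 6, O(¬revoke_complaint → ¬flag_report), contraposes to O(flag_report → revoke_complaint); with O(flag_report) we get O(revoke_complaint).
Premise 7 is O(revoke_complaint → issue_refund); since O(revoke_complaint), deontic closure gives O(issue_refund).
Premises 1, 4, 8 do not contribute to this derivation.
Hence issue_refund is obligatory.

Obligatory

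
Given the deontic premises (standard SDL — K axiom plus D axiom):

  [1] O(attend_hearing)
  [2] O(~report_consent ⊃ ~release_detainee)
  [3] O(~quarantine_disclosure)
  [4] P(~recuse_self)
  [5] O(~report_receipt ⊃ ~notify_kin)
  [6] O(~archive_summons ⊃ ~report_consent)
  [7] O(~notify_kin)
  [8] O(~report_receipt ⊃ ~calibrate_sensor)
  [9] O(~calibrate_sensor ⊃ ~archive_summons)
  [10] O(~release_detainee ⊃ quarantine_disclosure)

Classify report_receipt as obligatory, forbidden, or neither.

Obligatory

Premise 3 states O(~quarantine_disclosure) outright.
The contrapositive of premise 10 (O(~release_detainee ⊃ quarantine_disclosure)) is O(~quarantine_disclosure ⊃ release_detainee), and O(~quarantine_disclosure) is already established, so O(release_detainee).
Premise 2 is O(~report_consent ⊃ ~release_detainee); contrapositively O(release_detainee ⊃ report_consent). Since O(release_detainee) holds, K gives O(report_consent).
The contrapositive of premise 6 (O(~archive_summons ⊃ ~report_consent)) is O(report_consent ⊃ archive_summons), and O(report_consent) is already established, so O(archive_summons).
Premise 9 is O(~calibrate_sensor ⊃ ~archive_summons); contrapositively O(archive_summons ⊃ calibrate_sensor). Since O(archive_summons) holds, K gives O(calibrate_sensor).
The contrapositive of premise 8 (O(~report_receipt ⊃ ~calibrate_sensor)) is O(calibrate_sensor ⊃ report_receipt), and O(calibrate_sensor) is already established, so O(report_receipt).
Premises 1, 4, 5, 7 do not contribute to this derivation.
Hence report_receipt is obligatory.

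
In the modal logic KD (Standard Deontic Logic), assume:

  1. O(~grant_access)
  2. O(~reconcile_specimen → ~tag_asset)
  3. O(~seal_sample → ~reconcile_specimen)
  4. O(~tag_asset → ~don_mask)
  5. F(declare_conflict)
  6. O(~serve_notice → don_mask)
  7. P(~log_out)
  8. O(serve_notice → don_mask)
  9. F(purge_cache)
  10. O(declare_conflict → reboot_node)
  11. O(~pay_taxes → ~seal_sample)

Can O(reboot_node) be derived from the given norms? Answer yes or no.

Premise 10 is O(declare_conflict → reboot_node), but O(declare_conflict) is not derivable from the premises, so it does not yield O(reboot_node).
No other premise forces O(reboot_node). An ideal world satisfying every premise can still have reboot_node false, so O(reboot_node) is not derivable.

No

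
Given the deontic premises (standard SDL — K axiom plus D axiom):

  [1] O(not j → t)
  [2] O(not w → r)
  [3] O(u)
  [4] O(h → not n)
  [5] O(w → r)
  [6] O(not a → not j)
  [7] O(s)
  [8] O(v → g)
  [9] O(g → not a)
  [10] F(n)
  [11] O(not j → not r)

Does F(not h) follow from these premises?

Premise 4 is O(h → not n); even if O(not n) held, inferring O(h) would be affirming the consequent — invalid.
No other premise forces O(h). An ideal world satisfying every premise can still have not h true, so F(not h) is not derivable.

No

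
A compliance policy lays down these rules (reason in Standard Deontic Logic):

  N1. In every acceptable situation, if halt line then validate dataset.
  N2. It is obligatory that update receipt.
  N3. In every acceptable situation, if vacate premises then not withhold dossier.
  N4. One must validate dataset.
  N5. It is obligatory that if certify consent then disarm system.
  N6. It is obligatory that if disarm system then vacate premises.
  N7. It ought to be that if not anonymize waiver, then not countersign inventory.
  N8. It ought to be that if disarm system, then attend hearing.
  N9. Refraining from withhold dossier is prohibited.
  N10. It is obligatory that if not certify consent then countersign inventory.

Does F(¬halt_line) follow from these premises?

Premise 1 is O(halt_line → validate_dataset); even if O(validate_dataset) held, inferring O(halt_line) would be affirming the consequent — invalid.
No other premise forces O(halt_line). An ideal world satisfying every premise can still have ¬halt_line true, so F(¬halt_line) is not derivable.

No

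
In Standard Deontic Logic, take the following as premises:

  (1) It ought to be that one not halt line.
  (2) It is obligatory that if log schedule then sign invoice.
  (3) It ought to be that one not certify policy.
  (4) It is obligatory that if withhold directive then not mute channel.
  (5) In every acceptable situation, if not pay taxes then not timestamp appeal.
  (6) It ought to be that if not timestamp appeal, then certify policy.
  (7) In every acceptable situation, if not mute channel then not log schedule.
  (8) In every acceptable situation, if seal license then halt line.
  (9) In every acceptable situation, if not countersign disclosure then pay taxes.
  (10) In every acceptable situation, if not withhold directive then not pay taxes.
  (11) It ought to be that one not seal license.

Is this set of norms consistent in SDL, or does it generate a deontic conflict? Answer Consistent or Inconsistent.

Premise 8 is O(seal_license → halt_line), but O(seal_license) is not derivable from the premises, so it does not yield O(halt_line).
So O(halt_line) is not derivable, and the apparent clash with O(¬halt_line) does not arise.
A world satisfying every obligation exists (e.g. certify_policy=false, countersign_disclosure=false, halt_line=false, log_schedule=false, mute_channel=false, pay_taxes=true, seal_license=false, sign_invoice=false, timestamp_appeal=true, withhold_directive=true); no atom is both obligatory and forbidden, so the set is consistent.

Consistent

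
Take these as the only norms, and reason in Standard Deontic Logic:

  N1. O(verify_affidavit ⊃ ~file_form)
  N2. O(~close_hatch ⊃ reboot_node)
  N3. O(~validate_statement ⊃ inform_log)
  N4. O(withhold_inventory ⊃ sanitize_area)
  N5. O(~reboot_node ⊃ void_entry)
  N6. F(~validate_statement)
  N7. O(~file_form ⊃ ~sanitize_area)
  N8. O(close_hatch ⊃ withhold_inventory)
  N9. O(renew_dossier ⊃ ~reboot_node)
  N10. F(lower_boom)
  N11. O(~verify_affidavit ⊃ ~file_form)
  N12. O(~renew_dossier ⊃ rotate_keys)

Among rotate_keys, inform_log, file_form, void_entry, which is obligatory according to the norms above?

Premises 1 and 11 are O(verify_affidavit ⊃ ~file_form) and O(~verify_affidavit ⊃ ~file_form); every ideal world satisfies verify_affidavit or ~verify_affidavit, so in either case ~file_form holds — hence O(~file_form).
From O(~file_form) and premise 7, O(~file_form ⊃ ~sanitize_area), we obtain O(~sanitize_area).
Premise 4, O(withhold_inventory ⊃ sanitize_area), contraposes to O(~sanitize_area ⊃ ~withhold_inventory); with O(~sanitize_area) we get O(~withhold_inventory).
The contrapositive of premise 8 (O(close_hatch ⊃ withhold_inventory)) is O(~withhold_inventory ⊃ ~close_hatch), and O(~withhold_inventory) is already established, so O(~close_hatch).
With premise 2, O(~close_hatch ⊃ reboot_node), the K-axiom yields O(reboot_node).
Premise 9 is O(renew_dossier ⊃ ~reboot_node); contrapositively O(reboot_node ⊃ ~renew_dossier). Since O(reboot_node) holds, K gives O(~renew_dossier).
From O(~renew_dossier) and premise 12, O(~renew_dossier ⊃ rotate_keys), we obtain O(rotate_keys).
So O(rotate_keys) holds — rotate_keys is obligatory. None of the other listed options is made obligatory by any chain of premises.

rotate_keys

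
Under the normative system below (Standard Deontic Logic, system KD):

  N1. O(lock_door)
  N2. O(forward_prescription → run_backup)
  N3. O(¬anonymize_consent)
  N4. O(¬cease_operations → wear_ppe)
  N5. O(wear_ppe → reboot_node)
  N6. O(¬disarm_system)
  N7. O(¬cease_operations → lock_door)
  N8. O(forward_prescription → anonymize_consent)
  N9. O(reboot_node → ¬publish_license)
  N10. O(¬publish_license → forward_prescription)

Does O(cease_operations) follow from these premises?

Premise 3 states O(¬anonymize_consent) outright.
The contrapositive of premise 8 (O(forward_prescription → anonymize_consent)) is O(¬anonymize_consent → ¬forward_prescription), and O(¬anonymize_consent) is already established, so O(¬forward_prescription).
Premise 10 is O(¬publish_license → forward_prescription); contrapositively O(¬forward_prescription → publish_license). Since O(¬forward_prescription) holds, K gives O(publish_license).
The contrapositive of premise 9 (O(reboot_node → ¬publish_license)) is O(publish_license → ¬reboot_node), and O(publish_license) is already established, so O(¬reboot_node).
Premise 5 is O(wear_ppe → reboot_node); contrapositively O(¬reboot_node → ¬wear_ppe). Since O(¬reboot_node) holds, K gives O(¬wear_ppe).
Premise 4 is O(¬cease_operations → wear_ppe); contrapositively O(¬wear_ppe → cease_operations). Since O(¬wear_ppe) holds, K gives O(cease_operations).
Premises 1, 2, 6, 7 do not contribute to this derivation.
So O(cease_operations) follows.

Yes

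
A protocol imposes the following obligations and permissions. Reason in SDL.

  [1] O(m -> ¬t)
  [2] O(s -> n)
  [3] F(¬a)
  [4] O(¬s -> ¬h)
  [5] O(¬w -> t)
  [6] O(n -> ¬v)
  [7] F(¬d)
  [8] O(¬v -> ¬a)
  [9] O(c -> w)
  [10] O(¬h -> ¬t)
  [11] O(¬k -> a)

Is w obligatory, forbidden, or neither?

F(¬a) at premise 3 means O(a).
Premise 8 is O(¬v -> ¬a); contrapositively O(a -> v). Since O(a) holds, K gives O(v).
Premise 6 is O(n -> ¬v); contrapositively O(v -> ¬n). Since O(v) holds, K gives O(¬n).
Premise 2, O(s -> n), contraposes to O(¬n -> ¬s); with O(¬n) we get O(¬s).
With premise 4, O(¬s -> ¬h), the K-axiom yields O(¬h).
Applying K to premise 10 (O(¬h -> ¬t)) and O(¬h) yields O(¬t).
Premise 5, O(¬w -> t), contraposes to O(¬t -> w); with O(¬t) we get O(w).
Premises 1, 7, 9, 11 do not contribute to this derivation.
Hence w is obligatory.

Obligatory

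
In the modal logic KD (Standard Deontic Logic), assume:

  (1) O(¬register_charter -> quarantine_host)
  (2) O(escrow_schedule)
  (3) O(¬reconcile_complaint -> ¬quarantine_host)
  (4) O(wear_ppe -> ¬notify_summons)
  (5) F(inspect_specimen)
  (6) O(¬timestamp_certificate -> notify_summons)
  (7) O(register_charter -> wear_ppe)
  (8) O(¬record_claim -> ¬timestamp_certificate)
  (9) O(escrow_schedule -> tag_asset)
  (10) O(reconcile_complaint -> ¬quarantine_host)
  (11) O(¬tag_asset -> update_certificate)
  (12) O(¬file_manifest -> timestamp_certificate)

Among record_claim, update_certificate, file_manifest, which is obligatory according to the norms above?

record_claim

Premises 10 and 3 cover both cases: O(reconcile_complaint -> ¬quarantine_host) and O(¬reconcile_complaint -> ¬quarantine_host). Since reconcile_complaint ∨ ¬reconcile_complaint is a tautology, O(¬quarantine_host) follows.
Premise 1, O(¬register_charter -> quarantine_host), contraposes to O(¬quarantine_host -> register_charter); with O(¬quarantine_host) we get O(register_charter).
Applying K to premise 7 (O(register_charter -> wear_ppe)) and O(register_charter) yields O(wear_ppe).
Premise 4 is O(wear_ppe -> ¬notify_summons); since O(wear_ppe), deontic closure gives O(¬notify_summons).
Premise 6, O(¬timestamp_certificate -> notify_summons), contraposes to O(¬notify_summons -> timestamp_certificate); with O(¬notify_summons) we get O(timestamp_certificate).
Premise 8 is O(¬record_claim -> ¬timestamp_certificate); contrapositively O(timestamp_certificate -> record_claim). Since O(timestamp_certificate) holds, K gives O(record_claim).
So O(record_claim) holds — record_claim is obligatory. None of the other listed options is made obligatory by any chain of premises.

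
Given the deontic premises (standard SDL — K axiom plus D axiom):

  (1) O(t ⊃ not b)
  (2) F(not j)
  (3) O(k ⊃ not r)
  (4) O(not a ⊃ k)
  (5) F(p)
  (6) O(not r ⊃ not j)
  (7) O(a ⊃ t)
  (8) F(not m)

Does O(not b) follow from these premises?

F(not j) at premise 2 means O(j).
Premise 6 is O(not r ⊃ not j); contrapositively O(j ⊃ r). Since O(j) holds, K gives O(r).
Premise 3, O(k ⊃ not r), contraposes to O(r ⊃ not k); with O(r) we get O(not k).
The contrapositive of premise 4 (O(not a ⊃ k)) is O(not k ⊃ a), and O(not k) is already established, so O(a).
From O(a) and premise 7, O(a ⊃ t), we obtain O(t).
Applying K to premise 1 (O(t ⊃ not b)) and O(t) yields O(not b).
Premises 5, 8 do not contribute to this derivation.
So O(not b) follows.

Yes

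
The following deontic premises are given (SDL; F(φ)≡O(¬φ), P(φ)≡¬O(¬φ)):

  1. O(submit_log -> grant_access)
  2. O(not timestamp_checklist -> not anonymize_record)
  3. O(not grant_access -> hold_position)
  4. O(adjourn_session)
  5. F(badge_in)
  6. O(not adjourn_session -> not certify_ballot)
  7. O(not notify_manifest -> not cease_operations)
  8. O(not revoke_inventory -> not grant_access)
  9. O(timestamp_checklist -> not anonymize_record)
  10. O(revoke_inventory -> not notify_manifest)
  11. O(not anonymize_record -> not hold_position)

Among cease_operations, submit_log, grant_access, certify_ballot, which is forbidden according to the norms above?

Premises 2 and 9 cover both cases: O(not timestamp_checklist -> not anonymize_record) and O(timestamp_checklist -> not anonymize_record). Since not timestamp_checklist ∨ timestamp_checklist is a tautology, O(not anonymize_record) follows.
With premise 11, O(not anonymize_record -> not hold_position), the K-axiom yields O(not hold_position).
Premise 3 is O(not grant_access -> hold_position); contrapositively O(not hold_position -> grant_access). Since O(not hold_position) holds, K gives O(grant_access).
The contrapositive of premise 8 (O(not revoke_inventory -> not grant_access)) is O(grant_access -> revoke_inventory), and O(grant_access) is already established, so O(revoke_inventory).
With premise 10, O(revoke_inventory -> not notify_manifest), the K-axiom yields O(not notify_manifest).
From O(not notify_manifest) and premise 7, O(not notify_manifest -> not cease_operations), we obtain O(not cease_operations).
So O(not cease_operations) holds, i.e. cease_operations is forbidden. None of the other listed options is forbidden under the premises.

cease_operations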